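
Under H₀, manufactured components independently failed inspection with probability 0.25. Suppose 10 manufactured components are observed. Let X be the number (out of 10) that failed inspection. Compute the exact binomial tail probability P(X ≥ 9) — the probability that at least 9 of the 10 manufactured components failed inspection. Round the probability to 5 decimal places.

X is binomial with n = 10 and p = 0.25.
P(X ≥ 9) = C(10,9)·0.25^9·0.75^1 + C(10,10)·0.25^10·0.75^0.
= 0.000029 + 0.000001 = 0.00003.

P = 0.00003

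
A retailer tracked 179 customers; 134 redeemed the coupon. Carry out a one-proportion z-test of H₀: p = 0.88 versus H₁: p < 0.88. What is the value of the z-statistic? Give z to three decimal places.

The sample proportion is 134/179 = 0.74860.
Under H₀, SE = √(p₀(1−p₀)/n) = √(0.88·0.12/179) = √0.000589944 = 0.024289.
Test statistic: z = -0.13140/0.024289 = -5.410.

z = -5.410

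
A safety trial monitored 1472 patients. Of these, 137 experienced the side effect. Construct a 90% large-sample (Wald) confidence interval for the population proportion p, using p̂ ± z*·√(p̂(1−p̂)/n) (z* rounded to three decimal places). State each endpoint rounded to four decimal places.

p̂ = 137/1472 = 0.09307.
SE = √(p̂(1−p̂)/n) = √(0.084409/1472) = 0.007572.
The 90% critical value is z* = 1.645.
Margin = 1.645·0.007572 = 0.01246.
CI: 0.09307 ± 0.01246 = (0.0806, 0.1055).

(0.0806, 0.1055)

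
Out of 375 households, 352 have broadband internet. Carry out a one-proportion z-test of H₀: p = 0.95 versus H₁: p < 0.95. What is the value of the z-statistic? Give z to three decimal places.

z = -1.007

With x = 352 successes in n = 375, p̂ = 0.93867.
SE₀ = √(0.95·0.05/375) = 0.011255.
z = (p̂ − p₀)/SE = (0.93867 − 0.95)/0.011255 = -1.007.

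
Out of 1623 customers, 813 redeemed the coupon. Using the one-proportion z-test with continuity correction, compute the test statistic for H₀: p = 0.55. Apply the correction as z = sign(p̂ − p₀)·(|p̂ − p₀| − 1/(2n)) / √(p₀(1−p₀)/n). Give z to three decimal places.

With x = 813 successes in n = 1623, p̂ = 0.50092. p̂ − p₀ = -0.049076.
Continuity correction 1/(2n) = 1/3246 = 0.000308.
Corrected numerator: |-0.049076| − 0.000308 = 0.048768.
Under H₀, SE = √(p₀(1−p₀)/n) = √(0.55·0.45/1623) = √0.000152495 = 0.012349.
z = −0.048768/0.012349 = -3.949.

z = -3.949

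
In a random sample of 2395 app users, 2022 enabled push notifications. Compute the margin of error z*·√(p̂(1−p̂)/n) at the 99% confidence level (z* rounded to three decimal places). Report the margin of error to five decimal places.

With x = 2022 successes in n = 2395, p̂ = 0.84426.
Standard error of p̂: √(0.131486/2395) = √0.000054900 = 0.007409.
z* = 2.576 at the 99% level.
So ME = 0.01909.

ME = 0.01909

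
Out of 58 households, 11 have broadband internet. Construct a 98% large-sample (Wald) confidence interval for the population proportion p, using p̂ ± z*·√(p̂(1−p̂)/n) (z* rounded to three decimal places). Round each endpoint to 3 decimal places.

Sample proportion p̂ = 11/58 = 0.18966.
SE(p̂) = √(0.18966·0.81034/58) = 0.051476.
z* = 2.326 at the 98% level.
Margin of error: 2.326 × 0.051476 = 0.11973.
CI: 0.18966 ± 0.11973 = (0.070, 0.309).

(0.070, 0.309)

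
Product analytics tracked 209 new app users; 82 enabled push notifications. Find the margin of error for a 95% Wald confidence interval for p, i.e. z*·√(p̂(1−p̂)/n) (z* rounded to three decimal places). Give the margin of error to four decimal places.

With x = 82 successes in n = 209, p̂ = 0.39234.
SE = √(p̂(1−p̂)/n) = √(0.238410/209) = 0.033775.
The 95% critical value is z* = 1.960.
So ME = 0.0662.

ME = 0.0662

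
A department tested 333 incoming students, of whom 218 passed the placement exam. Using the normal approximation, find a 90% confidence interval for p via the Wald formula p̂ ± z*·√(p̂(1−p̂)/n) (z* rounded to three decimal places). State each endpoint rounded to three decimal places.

The sample proportion is 218/333 = 0.65465.
SE = √(p̂(1−p̂)/n) = √(0.226082/333) = 0.026056.
The 90% critical value is z* = 1.645.
Margin = 1.645·0.026056 = 0.04286.
Interval: 0.65465 ± 0.04286 → (0.612, 0.698).

(0.612, 0.698)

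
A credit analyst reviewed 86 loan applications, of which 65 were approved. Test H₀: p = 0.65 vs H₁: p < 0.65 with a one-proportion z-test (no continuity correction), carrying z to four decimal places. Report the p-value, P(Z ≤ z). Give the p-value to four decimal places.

Sample proportion p̂ = 65/86 = 0.75581.
Under H₀, SE = √(p₀(1−p₀)/n) = √(0.65·0.35/86) = √0.002645349 = 0.051433.
Test statistic (full precision, shown to 4 dp): z = (65/86 − 0.65)/SE₀ ≈ 2.0573.
From the standard normal, P(Z ≤ z) = 0.9802.

p-value = 0.9802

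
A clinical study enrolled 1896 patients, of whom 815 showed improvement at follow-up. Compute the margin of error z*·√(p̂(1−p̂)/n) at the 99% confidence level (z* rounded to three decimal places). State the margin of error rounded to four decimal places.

Sample proportion p̂ = 815/1896 = 0.42985.
SE = √(p̂(1−p̂)/n) = √(0.245079/1896) = 0.011369.
z* = 2.576 at the 99% level.
Margin of error = z*·SE = 2.576 × 0.011369 = 0.0293.

ME = 0.0293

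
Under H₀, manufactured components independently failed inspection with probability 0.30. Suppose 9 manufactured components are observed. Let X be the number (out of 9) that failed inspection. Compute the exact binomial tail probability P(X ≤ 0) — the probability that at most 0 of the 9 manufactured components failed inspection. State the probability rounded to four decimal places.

X ~ Binomial(n=9, p=0.30).
P(X ≤ 0) = C(9,0)·0.30^0·0.70^9.
= 0.040354 = 0.0404.

P = 0.0404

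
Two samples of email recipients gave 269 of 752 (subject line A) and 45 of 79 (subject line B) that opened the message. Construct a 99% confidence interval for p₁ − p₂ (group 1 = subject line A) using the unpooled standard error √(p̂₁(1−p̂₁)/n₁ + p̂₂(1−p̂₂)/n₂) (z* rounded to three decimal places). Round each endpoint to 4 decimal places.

p̂₁ = 269/752 = 0.35771, p̂₂ = 45/79 = 0.56962; p̂₁ − p̂₂ = -0.21191.
SE = √(0.000305524 + 0.003103203) = √0.003408727 = 0.058384.
z* = 2.576 at the 99% level. Margin = 2.576·0.058384 = 0.15040.
Interval: -0.21191 ± 0.15040 → (-0.3623, -0.0615).

(-0.3623, -0.0615)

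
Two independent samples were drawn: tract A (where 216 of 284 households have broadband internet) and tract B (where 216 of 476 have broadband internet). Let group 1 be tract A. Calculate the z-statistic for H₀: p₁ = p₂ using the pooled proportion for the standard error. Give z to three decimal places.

Sample proportions: p̂₁ = 216/284 = 0.76056 and p̂₂ = 216/476 = 0.45378.
Pooling: p̂ = 432/760 = 0.56842.
Pooled SE = √[0.2453186·0.00562197] ≈ 0.037137.
z = (p̂₁ − p̂₂)/SE = (0.76056 − 0.45378)/0.037137 = 0.30678/0.037137 = 8.261.

z = 8.261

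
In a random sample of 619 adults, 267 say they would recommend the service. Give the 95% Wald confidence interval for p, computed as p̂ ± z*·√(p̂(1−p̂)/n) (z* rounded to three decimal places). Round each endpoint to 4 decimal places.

p̂ = 267/619 = 0.43134.
SE = √(p̂(1−p̂)/n) = √(0.245286/619) = 0.019906.
z* = 1.960 at the 95% level.
Margin of error: 1.960 × 0.019906 = 0.03902.
So the interval runs from 0.3923 to 0.4704.

(0.3923, 0.4704)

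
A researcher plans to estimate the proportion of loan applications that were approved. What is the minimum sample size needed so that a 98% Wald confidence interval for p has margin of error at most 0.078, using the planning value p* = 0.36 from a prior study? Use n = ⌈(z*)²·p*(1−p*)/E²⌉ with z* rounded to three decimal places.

n = 205

The 98% critical value is z* = 2.326.
p*(1−p*) = 0.36·0.64 = 0.2304.
Required n before rounding: 5.410276 × 0.2304 / 0.078² = 204.886.
Rounding up, n = 205.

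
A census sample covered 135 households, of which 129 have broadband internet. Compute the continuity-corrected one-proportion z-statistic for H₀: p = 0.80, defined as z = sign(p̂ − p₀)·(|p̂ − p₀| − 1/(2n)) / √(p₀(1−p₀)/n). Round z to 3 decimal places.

The sample proportion is 129/135 = 0.95556. p̂ − p₀ = 0.155556.
Continuity correction 1/(2n) = 1/270 = 0.003704.
Corrected numerator: |0.155556| − 0.003704 = 0.151852.
Under H₀, SE = √(p₀(1−p₀)/n) = √(0.80·0.20/135) = √0.001185185 = 0.034427.
z = (+)0.151852/0.034427 = 4.411.

z = 4.411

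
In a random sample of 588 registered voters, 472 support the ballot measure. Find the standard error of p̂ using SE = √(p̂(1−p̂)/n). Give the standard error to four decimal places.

SE = 0.0164

p̂ = 472/588 = 0.80272.
p̂(1−p̂) = 0.80272·0.19728 = 0.158361.
SE = √(0.158361/588) = √0.000269321 = 0.0164.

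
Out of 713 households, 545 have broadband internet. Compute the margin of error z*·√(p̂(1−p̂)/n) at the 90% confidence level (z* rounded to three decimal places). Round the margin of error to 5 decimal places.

p̂ = 545/713 = 0.76438.
SE = √(p̂(1−p̂)/n) = √(0.180105/713) = 0.015893.
The 90% critical value is z* = 1.645.
So ME = 0.02614.

ME = 0.02614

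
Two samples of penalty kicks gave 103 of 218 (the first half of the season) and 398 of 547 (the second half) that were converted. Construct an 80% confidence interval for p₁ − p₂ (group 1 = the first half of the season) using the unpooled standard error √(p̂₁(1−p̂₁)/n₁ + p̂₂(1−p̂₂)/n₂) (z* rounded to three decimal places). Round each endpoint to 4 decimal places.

(-0.3049, -0.2054)

p̂₁ = 103/218 = 0.47248, p̂₂ = 398/547 = 0.72761; p̂₁ − p̂₂ = -0.25513.
Unpooled SE = √(p̂₁(1−p̂₁)/n₁ + p̂₂(1−p̂₂)/n₂) = √(0.001143314 + 0.000362333) = 0.038803.
The 80% critical value is z* = 1.282. Margin of error = 0.04975.
CI: -0.25513 ± 0.04975 = (-0.3049, -0.2054).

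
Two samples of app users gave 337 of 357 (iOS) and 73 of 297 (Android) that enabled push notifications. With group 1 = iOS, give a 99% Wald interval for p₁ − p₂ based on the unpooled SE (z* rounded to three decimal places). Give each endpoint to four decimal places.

p̂₁ = 0.94398, p̂₂ = 0.24579, so the observed difference is 0.69819.
Unpooled SE = √(p̂₁(1−p̂₁)/n₁ + p̂₂(1−p̂₂)/n₂) = √(0.000148134 + 0.000624168) = 0.027790.
The 99% critical value is z* = 2.576. Margin of error = 0.07159.
So the interval runs from 0.6266 to 0.7698.

(0.6266, 0.7698)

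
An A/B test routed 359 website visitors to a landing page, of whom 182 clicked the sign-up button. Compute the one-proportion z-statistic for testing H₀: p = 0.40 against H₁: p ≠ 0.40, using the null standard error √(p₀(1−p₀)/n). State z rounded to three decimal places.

p̂ = 182/359 = 0.50696.
Null standard error: √(0.40·0.60/359) = √0.000668524 = 0.025856.
z = (0.50696 − 0.40)/0.025856 = 0.10696/0.025856 = 4.137.

z = 4.137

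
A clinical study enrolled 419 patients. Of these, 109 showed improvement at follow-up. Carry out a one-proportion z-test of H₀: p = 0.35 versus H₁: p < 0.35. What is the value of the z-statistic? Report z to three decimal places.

z = -3.856

p̂ = 109/419 = 0.26014.
SE₀ = √(0.35·0.65/419) = 0.023301.
Test statistic: z = -0.08986/0.023301 = -3.856.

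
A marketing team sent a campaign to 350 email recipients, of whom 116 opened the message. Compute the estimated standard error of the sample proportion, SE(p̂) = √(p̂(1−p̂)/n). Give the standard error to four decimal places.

Sample proportion p̂ = 116/350 = 0.33143.
p̂(1−p̂) = 0.33143·0.66857 = 0.221584.
SE = √(0.221584/350) = √0.000633097 = 0.0252.

SE = 0.0252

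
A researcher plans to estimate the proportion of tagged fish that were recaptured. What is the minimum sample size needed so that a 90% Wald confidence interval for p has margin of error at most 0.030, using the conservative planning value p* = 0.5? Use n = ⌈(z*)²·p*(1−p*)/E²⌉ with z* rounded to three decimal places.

n = 752

The 90% critical value is z* = 1.645.
p*(1−p*) = 0.2500.
(z*)²·p*(1−p*)/E² = 2.706025·0.2500/0.000900 = 751.674.
⌈751.674⌉ = 752.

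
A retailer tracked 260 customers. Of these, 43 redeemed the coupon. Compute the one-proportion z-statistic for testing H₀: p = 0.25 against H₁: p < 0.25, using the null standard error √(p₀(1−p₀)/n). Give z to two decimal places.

z = -3.15

p̂ = 43/260 = 0.16538.
Null standard error: √(0.25·0.75/260) = √0.000721154 = 0.026854.
Test statistic: z = -0.08462/0.026854 = -3.15.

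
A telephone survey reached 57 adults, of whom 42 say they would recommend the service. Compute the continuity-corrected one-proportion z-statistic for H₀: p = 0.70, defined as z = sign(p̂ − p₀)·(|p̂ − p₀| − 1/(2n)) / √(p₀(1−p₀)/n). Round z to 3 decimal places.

z = 0.462

Sample proportion p̂ = 42/57 = 0.73684. p̂ − p₀ = 0.036842.
Continuity correction 1/(2n) = 1/114 = 0.008772.
Corrected numerator: |0.036842| − 0.008772 = 0.028070.
Under H₀, SE = √(p₀(1−p₀)/n) = √(0.70·0.30/57) = √0.003684211 = 0.060698.
z = (+)0.028070/0.060698 = 0.462.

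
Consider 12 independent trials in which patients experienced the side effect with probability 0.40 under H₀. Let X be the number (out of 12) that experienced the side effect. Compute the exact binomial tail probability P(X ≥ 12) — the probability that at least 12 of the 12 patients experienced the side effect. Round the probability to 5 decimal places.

X is binomial with n = 12 and p = 0.40.
P(X ≥ 12) = C(12,12)·0.40^12·0.60^0.
= 0.000017 = 0.00002.

P = 0.00002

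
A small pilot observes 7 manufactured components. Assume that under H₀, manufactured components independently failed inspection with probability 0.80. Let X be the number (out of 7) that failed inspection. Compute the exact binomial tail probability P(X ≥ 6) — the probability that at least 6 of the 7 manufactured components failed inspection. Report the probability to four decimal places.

P = 0.5767

X ~ Binomial(n=7, p=0.80).
P(X ≥ 6) = C(7,6)·0.80^6·0.20^1 + C(7,7)·0.80^7·0.20^0.
= 0.367002 + 0.209715 = 0.5767.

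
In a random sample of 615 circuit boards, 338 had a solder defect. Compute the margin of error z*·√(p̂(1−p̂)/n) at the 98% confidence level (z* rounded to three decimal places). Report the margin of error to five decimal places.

ME = 0.04667

With x = 338 successes in n = 615, p̂ = 0.54959.
SE = √(p̂(1−p̂)/n) = √(0.247540/615) = 0.020063.
z* = 2.326 at the 98% level.
So ME = 0.04667.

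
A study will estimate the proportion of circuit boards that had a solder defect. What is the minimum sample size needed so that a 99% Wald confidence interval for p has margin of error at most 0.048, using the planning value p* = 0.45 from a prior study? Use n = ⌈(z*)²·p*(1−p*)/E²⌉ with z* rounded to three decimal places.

n = 713

The 99% critical value is z* = 2.576.
p*(1−p*) = 0.45·0.55 = 0.2475.
(z*)²·p*(1−p*)/E² = 6.635776·0.2475/0.002304 = 712.828.
Rounding up, n = 713.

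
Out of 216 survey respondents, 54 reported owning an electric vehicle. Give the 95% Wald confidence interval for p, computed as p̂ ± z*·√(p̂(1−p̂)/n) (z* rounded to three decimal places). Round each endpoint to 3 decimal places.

(0.192, 0.308)

Sample proportion p̂ = 54/216 = 0.25000.
Standard error of p̂: √(0.187500/216) = √0.000868056 = 0.029463.
The 95% critical value is z* = 1.960.
Margin = 1.960·0.029463 = 0.05775.
CI: 0.25000 ± 0.05775 = (0.192, 0.308).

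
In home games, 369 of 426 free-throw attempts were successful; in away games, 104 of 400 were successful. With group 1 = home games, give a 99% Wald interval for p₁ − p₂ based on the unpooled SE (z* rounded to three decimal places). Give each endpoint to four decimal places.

p̂₁ = 0.86620, p̂₂ = 0.26000, so the observed difference is 0.60620.
Unpooled SE = √(p̂₁(1−p̂₁)/n₁ + p̂₂(1−p̂₂)/n₂) = √(0.000272065 + 0.000481000) = 0.027442.
z* = 2.576 at the 99% level. Margin of error = 0.07069.
Interval: 0.60620 ± 0.07069 → (0.5355, 0.6769).

(0.5355, 0.6769)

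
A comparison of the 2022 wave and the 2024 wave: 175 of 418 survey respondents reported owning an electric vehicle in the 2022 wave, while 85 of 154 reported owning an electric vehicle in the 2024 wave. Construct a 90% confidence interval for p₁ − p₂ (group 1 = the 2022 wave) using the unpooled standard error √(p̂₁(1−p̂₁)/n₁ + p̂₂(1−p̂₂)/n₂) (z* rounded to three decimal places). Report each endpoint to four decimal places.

(-0.2102, -0.0563)

p̂₁ = 0.41866, p̂₂ = 0.55195, so the observed difference is -0.13329.
SE = √(0.000582258 + 0.001605853) = √0.002188111 = 0.046777.
The 90% critical value is z* = 1.645. Margin of error = 0.07695.
So the interval runs from -0.2102 to -0.0563.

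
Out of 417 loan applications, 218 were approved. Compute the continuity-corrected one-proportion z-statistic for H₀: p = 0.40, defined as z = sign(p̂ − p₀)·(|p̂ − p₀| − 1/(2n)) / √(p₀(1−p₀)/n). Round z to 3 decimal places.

z = 5.068

Sample proportion p̂ = 218/417 = 0.52278. p̂ − p₀ = 0.122782.
Continuity correction 1/(2n) = 1/834 = 0.001199.
Corrected numerator: |0.122782| − 0.001199 = 0.121583.
SE₀ = √(0.40·0.60/417) = 0.023990.
z = (+)0.121583/0.023990 = 5.068.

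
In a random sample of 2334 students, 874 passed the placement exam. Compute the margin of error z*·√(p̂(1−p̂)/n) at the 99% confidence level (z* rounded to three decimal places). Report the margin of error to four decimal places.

ME = 0.0258

The sample proportion is 874/2334 = 0.37446.
SE = √(p̂(1−p̂)/n) = √(0.234241/2334) = 0.010018.
z* = 2.576 at the 99% level.
ME = 2.576·0.010018 = 0.0258.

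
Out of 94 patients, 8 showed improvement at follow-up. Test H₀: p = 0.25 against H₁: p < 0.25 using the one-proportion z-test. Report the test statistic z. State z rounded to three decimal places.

z = -3.692

With x = 8 successes in n = 94, p̂ = 0.08511.
Under H₀, SE = √(p₀(1−p₀)/n) = √(0.25·0.75/94) = √0.001994681 = 0.044662.
Test statistic: z = -0.16489/0.044662 = -3.692.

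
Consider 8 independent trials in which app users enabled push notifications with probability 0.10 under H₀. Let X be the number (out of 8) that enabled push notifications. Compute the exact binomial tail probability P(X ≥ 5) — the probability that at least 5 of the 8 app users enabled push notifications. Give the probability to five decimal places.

P = 0.00043

X ~ Binomial(n=8, p=0.10).
P(X ≥ 5) = C(8,5)·0.10^5·0.90^3 + C(8,6)·0.10^6·0.90^2 + C(8,7)·0.10^7·0.90^1 + C(8,8)·0.10^8·0.90^0.
= 0.000408 + 0.000023 + 0.000001 + 0.000000 = 0.00043.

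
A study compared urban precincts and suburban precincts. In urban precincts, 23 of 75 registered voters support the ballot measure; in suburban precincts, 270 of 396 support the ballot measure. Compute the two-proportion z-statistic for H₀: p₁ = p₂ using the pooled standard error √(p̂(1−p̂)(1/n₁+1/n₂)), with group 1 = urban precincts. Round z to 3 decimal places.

Sample proportions: p̂₁ = 23/75 = 0.30667 and p̂₂ = 270/396 = 0.68182.
Pooled p̂ = (23+270)/(75+396) = 293/471 = 0.62208.
Pooled SE = √[0.2350963·0.01585859] ≈ 0.061060.
z = (p̂₁ − p̂₂)/SE = (0.30667 − 0.68182)/0.061060 = -0.37515/0.061060 = -6.144.

z = -6.144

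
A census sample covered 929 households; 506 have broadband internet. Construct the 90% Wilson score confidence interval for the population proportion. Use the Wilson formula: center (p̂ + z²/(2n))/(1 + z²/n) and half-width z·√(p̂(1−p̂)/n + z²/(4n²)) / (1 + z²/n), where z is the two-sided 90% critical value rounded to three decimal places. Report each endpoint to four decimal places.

p̂ = 506/929 = 0.54467; z = 1.645, so z² = 2.706025.
Denominator 1 + z²/n = 1 + 2.706025/929 = 1.002913.
Adjusted center: (0.54467 + z²/(2n))/1.002913 = 0.54454.
Radicand: p̂(1−p̂)/n + z²/(4n²) = 0.000266958 + 0.000000784 = 0.000267742.
Half-width = 1.645·√0.000267742/1.002913 = 0.02684.
CI: 0.54454 ± 0.02684 = (0.5177, 0.5714).

(0.5177, 0.5714)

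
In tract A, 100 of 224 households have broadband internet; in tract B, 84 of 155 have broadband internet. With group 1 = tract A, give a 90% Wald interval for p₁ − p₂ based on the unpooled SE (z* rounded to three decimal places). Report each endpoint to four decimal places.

p̂₁ = 0.44643, p̂₂ = 0.54194, so the observed difference is -0.09551.
SE = √(0.001103259 + 0.001601558) = √0.002704817 = 0.052008.
z* = 1.645 at the 90% level. Margin = 1.645·0.052008 = 0.08555.
So the interval runs from -0.1811 to -0.0100.

(-0.1811, -0.0100)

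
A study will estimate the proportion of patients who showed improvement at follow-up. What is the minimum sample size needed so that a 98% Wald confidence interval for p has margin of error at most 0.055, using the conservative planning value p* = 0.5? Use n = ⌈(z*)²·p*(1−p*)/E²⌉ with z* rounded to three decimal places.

n = 448

z* = 2.326 at the 98% level.
p*(1−p*) = 0.50·0.50 = 0.2500.
(z*)²·p*(1−p*)/E² = 5.410276·0.2500/0.003025 = 447.130.
⌈447.130⌉ = 448.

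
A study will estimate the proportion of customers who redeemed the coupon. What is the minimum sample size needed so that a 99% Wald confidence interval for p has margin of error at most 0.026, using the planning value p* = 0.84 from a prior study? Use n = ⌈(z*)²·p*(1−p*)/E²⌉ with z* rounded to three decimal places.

n = 1320

z* = 2.576 at the 99% level.
p*(1−p*) = 0.84·0.16 = 0.1344.
(z*)²·p*(1−p*)/E² = 6.635776·0.1344/0.000676 = 1319.302.
Rounding up, n = 1320.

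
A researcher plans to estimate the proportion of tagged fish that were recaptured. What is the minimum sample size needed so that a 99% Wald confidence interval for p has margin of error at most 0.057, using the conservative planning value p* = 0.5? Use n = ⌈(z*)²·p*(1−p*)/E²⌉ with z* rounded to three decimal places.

n = 511

z* = 2.576 at the 99% level.
p*(1−p*) = 0.50·0.50 = 0.2500.
Required n before rounding: 6.635776 × 0.2500 / 0.057² = 510.601.
Rounding up, n = 511.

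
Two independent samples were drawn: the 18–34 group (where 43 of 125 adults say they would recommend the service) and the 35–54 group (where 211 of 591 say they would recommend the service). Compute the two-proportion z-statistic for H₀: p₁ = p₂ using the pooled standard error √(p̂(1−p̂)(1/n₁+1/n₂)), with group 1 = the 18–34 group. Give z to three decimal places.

z = -0.276

p̂₁ = 43/125 = 0.34400, p̂₂ = 211/591 = 0.35702.
Pooling: p̂ = 254/716 = 0.35475.
SE = √[p̂(1−p̂)(1/n₁+1/n₂)] = √[0.35475·0.64525·(1/125+1/591)] ≈ 0.047101.
z = -0.01302/0.047101 = -0.276.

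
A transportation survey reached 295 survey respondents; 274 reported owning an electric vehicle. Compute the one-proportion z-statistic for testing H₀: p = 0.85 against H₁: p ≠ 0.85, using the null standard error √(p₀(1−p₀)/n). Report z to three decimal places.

With x = 274 successes in n = 295, p̂ = 0.92881.
Null standard error: √(0.85·0.15/295) = √0.000432203 = 0.020790.
Test statistic: z = 0.07881/0.020790 = 3.791.

z = 3.791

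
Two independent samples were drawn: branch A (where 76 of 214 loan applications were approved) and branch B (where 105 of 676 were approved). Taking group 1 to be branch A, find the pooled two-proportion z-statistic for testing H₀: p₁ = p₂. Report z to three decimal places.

z = 6.329

p̂₁ = 76/214 = 0.35514, p̂₂ = 105/676 = 0.15533.
Pooling: p̂ = 181/890 = 0.20337.
SE = √[p̂(1−p̂)(1/n₁+1/n₂)] = √[0.20337·0.79663·(1/214+1/676)] ≈ 0.031571.
z = 0.19981/0.031571 = 6.329.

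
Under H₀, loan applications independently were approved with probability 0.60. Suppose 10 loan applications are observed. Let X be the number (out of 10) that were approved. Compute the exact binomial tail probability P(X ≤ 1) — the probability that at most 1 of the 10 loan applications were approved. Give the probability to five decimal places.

P = 0.00168

X ~ Binomial(n=10, p=0.60).
P(X ≤ 1) = C(10,0)·0.60^0·0.40^10 + C(10,1)·0.60^1·0.40^9.
= 0.000105 + 0.001573 = 0.00168.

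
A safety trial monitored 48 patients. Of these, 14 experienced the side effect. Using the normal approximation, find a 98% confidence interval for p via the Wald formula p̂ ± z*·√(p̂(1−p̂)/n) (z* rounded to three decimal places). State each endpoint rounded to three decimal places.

(0.139, 0.444)

p̂ = 14/48 = 0.29167.
Standard error of p̂: √(0.206597/48) = √0.004304109 = 0.065606.
For 98% confidence, z* = 2.326.
Margin = 2.326·0.065606 = 0.15260.
CI: 0.29167 ± 0.15260 = (0.139, 0.444).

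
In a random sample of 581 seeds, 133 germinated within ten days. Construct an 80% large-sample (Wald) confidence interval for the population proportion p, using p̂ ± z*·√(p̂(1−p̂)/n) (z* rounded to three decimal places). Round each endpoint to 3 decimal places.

(0.207, 0.251)

With x = 133 successes in n = 581, p̂ = 0.22892.
SE(p̂) = √(0.22892·0.77108/581) = 0.017430.
The 80% critical value is z* = 1.282.
Margin = 1.282·0.017430 = 0.02235.
So the interval runs from 0.207 to 0.251.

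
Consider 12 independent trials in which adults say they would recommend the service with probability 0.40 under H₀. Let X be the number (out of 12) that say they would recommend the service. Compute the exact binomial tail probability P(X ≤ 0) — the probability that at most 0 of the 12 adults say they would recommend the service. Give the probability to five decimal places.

X ~ Binomial(n=12, p=0.40).
P(X ≤ 0) = C(12,0)·0.40^0·0.60^12.
= 0.002177 = 0.00218.

P = 0.00218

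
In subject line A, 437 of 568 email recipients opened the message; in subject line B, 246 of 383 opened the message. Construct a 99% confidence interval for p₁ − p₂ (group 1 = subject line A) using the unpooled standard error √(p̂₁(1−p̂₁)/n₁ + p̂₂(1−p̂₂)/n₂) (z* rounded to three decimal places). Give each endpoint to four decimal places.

(0.0493, 0.2049)

p̂₁ = 0.76937, p̂₂ = 0.64230, so the observed difference is 0.12707.
Unpooled SE = √(p̂₁(1−p̂₁)/n₁ + p̂₂(1−p̂₂)/n₂) = √(0.000312398 + 0.000599873) = 0.030204.
For 99% confidence, z* = 2.576. Margin = 2.576·0.030204 = 0.07781.
So the interval runs from 0.0493 to 0.2049.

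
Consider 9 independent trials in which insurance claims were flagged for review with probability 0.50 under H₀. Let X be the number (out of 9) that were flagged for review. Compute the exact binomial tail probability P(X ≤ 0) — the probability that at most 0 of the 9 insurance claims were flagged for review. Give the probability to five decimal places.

X ~ Binomial(n=9, p=0.50).
P(X ≤ 0) = C(9,0)·0.50^0·0.50^9.
= 0.001953 = 0.00195.

P = 0.00195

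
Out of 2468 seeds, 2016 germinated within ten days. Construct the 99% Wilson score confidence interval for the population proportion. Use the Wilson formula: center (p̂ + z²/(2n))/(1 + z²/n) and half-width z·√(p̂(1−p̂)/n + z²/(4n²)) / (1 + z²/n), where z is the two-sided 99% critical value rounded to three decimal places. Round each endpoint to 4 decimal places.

p̂ = 2016/2468 = 0.81686; z = 2.576, so z² = 6.635776.
1 + z²/n = 1.002689.
Adjusted center: (0.81686 + z²/(2n))/1.002689 = 0.81601.
Radicand: p̂(1−p̂)/n + z²/(4n²) = 0.000060617 + 0.000000272 = 0.000060889.
Half-width = z·√(radicand)/denom = 2.576·0.007803/1.002689 = 0.02005.
Interval: 0.81601 ± 0.02005 → (0.7960, 0.8361).

(0.7960, 0.8361)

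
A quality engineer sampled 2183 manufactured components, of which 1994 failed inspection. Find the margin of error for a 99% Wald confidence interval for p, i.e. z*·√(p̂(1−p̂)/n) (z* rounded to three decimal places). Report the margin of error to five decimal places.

Sample proportion p̂ = 1994/2183 = 0.91342.
Standard error of p̂: √(0.079082/2183) = √0.000036226 = 0.006019.
z* = 2.576 at the 99% level.
ME = 2.576·0.006019 = 0.01550.

ME = 0.01550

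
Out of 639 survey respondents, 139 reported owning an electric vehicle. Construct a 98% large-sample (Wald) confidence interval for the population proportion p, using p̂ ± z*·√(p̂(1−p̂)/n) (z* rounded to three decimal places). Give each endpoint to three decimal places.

With x = 139 successes in n = 639, p̂ = 0.21753.
SE = √(p̂(1−p̂)/n) = √(0.170209/639) = 0.016321.
z* = 2.326 at the 98% level.
Margin of error: 2.326 × 0.016321 = 0.03796.
CI: 0.21753 ± 0.03796 = (0.180, 0.255).

(0.180, 0.255)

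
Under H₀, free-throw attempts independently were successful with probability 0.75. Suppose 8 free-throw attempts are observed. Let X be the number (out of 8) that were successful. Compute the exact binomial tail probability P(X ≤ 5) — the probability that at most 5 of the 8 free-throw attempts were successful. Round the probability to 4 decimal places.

P = 0.3215

X is binomial with n = 8 and p = 0.75.
P(X ≤ 5) = Σ_{j=0}^{5} C(8,j)·0.75^j·0.25^{8−j}.
= 0.000015 + 0.000366 + 0.003845 + 0.023071 + 0.086517 + 0.207642 = 0.3215.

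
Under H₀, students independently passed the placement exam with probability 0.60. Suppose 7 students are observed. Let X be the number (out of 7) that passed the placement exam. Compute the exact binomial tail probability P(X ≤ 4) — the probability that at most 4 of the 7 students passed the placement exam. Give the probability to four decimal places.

P = 0.5801

X is binomial with n = 7 and p = 0.60.
P(X ≤ 4) = Σ_{j=0}^{4} C(7,j)·0.60^j·0.40^{7−j}.
= 0.001638 + 0.017203 + 0.077414 + 0.193536 + 0.290304 = 0.5801.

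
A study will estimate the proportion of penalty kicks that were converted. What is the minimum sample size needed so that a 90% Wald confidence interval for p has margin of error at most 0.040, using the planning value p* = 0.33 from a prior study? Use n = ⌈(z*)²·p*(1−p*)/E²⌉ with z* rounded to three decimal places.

z* = 1.645 at the 90% level.
p*(1−p*) = 0.2211.
Required n before rounding: 2.706025 × 0.2211 / 0.040² = 373.939.
Rounding up, n = 374.

n = 374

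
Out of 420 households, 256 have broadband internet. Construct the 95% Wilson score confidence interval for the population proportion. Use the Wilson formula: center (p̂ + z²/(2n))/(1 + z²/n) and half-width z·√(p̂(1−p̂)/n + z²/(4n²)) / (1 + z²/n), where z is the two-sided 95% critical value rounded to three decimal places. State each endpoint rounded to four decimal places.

(0.5621, 0.6550)

Here p̂ = 256/420 = 0.60952 and z = 1.960 (z² = 3.841600).
Denominator 1 + z²/n = 1 + 3.841600/420 = 1.009147.
Adjusted center: (0.60952 + z²/(2n))/1.009147 = 0.60853.
Radicand: p̂(1−p̂)/n + z²/(4n²) = 0.000566677 + 0.000005444 = 0.000572121.
Half-width = 1.960·√0.000572121/1.009147 = 0.04646.
So the interval runs from 0.5621 to 0.6550.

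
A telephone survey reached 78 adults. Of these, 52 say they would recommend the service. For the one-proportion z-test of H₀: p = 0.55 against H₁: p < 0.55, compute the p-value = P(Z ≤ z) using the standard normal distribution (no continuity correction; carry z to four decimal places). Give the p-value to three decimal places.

p-value = 0.981

p̂ = 52/78 = 0.66667.
Null standard error: √(0.55·0.45/78) = √0.003173077 = 0.056330.
z = (p̂ − p₀)/SE = (52/78 − 0.55)/0.056330 ≈ 2.0711.
p-value = P(Z ≤ z) with z = 2.0711 → 0.981.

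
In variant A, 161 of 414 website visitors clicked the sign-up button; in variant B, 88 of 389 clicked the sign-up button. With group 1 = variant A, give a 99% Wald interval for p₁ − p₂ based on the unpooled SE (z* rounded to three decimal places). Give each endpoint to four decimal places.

p̂₁ = 161/414 = 0.38889, p̂₂ = 88/389 = 0.22622; p̂₁ − p̂₂ = 0.16267.
SE = √(0.000574044 + 0.000449987) = √0.001024031 = 0.032000.
z* = 2.576 at the 99% level. Margin of error = 0.08243.
CI: 0.16267 ± 0.08243 = (0.0802, 0.2451).

(0.0802, 0.2451)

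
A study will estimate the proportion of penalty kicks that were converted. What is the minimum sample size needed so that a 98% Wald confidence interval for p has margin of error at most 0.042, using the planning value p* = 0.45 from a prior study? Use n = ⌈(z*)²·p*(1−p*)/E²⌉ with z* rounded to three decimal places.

n = 760

For 98% confidence, z* = 2.326.
p*(1−p*) = 0.45·0.55 = 0.2475.
(z*)²·p*(1−p*)/E² = 5.410276·0.2475/0.001764 = 759.095.
Rounding up, n = 760.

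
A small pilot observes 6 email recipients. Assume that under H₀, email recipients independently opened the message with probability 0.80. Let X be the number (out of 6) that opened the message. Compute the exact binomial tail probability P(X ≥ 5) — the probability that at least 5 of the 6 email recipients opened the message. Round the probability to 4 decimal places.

X ~ Binomial(n=6, p=0.80).
P(X ≥ 5) = C(6,5)·0.80^5·0.20^1 + C(6,6)·0.80^6·0.20^0.
= 0.393216 + 0.262144 = 0.6554.

P = 0.6554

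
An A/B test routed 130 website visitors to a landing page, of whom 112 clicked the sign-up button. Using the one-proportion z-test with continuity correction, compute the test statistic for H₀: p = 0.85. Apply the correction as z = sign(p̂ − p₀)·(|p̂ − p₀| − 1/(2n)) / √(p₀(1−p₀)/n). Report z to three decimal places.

The sample proportion is 112/130 = 0.86154. p̂ − p₀ = 0.011538.
Continuity correction 1/(2n) = 1/260 = 0.003846.
Corrected numerator: |0.011538| − 0.003846 = 0.007692.
Under H₀, SE = √(p₀(1−p₀)/n) = √(0.85·0.15/130) = √0.000980769 = 0.031317.
z = (+)0.007692/0.031317 = 0.246.

z = 0.246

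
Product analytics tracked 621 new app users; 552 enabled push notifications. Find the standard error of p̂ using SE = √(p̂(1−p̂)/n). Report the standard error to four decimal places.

SE = 0.0126

p̂ = 552/621 = 0.88889.
p̂(1−p̂) = 0.098765.
SE = √(0.098765/621) = 0.0126.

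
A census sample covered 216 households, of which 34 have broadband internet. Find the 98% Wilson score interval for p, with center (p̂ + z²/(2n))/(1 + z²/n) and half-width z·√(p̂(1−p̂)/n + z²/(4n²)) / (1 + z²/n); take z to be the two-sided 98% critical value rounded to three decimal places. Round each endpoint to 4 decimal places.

p̂ = 34/216 = 0.15741; z = 2.326, so z² = 5.410276.
1 + z²/n = 1.025048.
Adjusted center: (0.15741 + z²/(2n))/1.025048 = 0.16578.
Radicand: p̂(1−p̂)/n + z²/(4n²) = 0.000614029 + 0.000028990 = 0.000643019.
Half-width = 2.326·√0.000643019/1.025048 = 0.05754.
So the interval runs from 0.1082 to 0.2233.

(0.1082, 0.2233)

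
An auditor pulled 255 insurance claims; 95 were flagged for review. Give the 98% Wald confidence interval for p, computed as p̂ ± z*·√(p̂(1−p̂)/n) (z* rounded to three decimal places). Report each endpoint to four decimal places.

Sample proportion p̂ = 95/255 = 0.37255.
Standard error of p̂: √(0.233756/255) = √0.000916691 = 0.030277.
z* = 2.326 at the 98% level.
Margin = 2.326·0.030277 = 0.07042.
So the interval runs from 0.3021 to 0.4430.

(0.3021, 0.4430)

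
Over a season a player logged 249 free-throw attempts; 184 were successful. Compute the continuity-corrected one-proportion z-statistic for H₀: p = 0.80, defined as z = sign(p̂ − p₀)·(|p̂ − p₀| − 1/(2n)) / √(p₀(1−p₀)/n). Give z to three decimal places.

z = -2.329

p̂ = 184/249 = 0.73896. p̂ − p₀ = -0.061044.
1/(2n) = 0.002008.
Corrected numerator: |-0.061044| − 0.002008 = 0.059036.
Under H₀, SE = √(p₀(1−p₀)/n) = √(0.80·0.20/249) = √0.000642570 = 0.025349.
z = −0.059036/0.025349 = -2.329.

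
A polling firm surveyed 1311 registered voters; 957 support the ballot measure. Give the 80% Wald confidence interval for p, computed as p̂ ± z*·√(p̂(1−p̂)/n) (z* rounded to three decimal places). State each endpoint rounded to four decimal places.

(0.7143, 0.7457)

Sample proportion p̂ = 957/1311 = 0.72998.
Standard error of p̂: √(0.197111/1311) = √0.000150351 = 0.012262.
z* = 1.282 at the 80% level.
Margin = 1.282·0.012262 = 0.01572.
CI: 0.72998 ± 0.01572 = (0.7143, 0.7457).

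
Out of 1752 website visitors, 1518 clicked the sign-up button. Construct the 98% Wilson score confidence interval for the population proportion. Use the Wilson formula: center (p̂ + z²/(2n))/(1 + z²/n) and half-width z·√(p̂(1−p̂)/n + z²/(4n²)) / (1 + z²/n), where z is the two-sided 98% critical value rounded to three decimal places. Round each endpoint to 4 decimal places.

(0.8464, 0.8842)

p̂ = 1518/1752 = 0.86644; z = 2.326, so z² = 5.410276.
1 + z²/n = 1.003088.
Adjusted center: (0.86644 + z²/(2n))/1.003088 = 0.86531.
Radicand: p̂(1−p̂)/n + z²/(4n²) = 0.000066052 + 0.000000441 = 0.000066493.
Half-width = 2.326·√0.000066493/1.003088 = 0.01891.
CI: 0.86531 ± 0.01891 = (0.8464, 0.8842).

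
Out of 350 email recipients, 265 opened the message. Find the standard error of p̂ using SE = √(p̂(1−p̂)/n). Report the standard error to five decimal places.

SE = 0.02292

The sample proportion is 265/350 = 0.75714.
p̂(1−p̂) = 0.183879.
SE = √(0.183879/350) = 0.02292.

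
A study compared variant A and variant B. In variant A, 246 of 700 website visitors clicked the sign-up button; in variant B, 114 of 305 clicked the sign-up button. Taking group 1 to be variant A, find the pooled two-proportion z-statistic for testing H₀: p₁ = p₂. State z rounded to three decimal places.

p̂₁ = 246/700 = 0.35143, p̂₂ = 114/305 = 0.37377.
Pooling: p̂ = 360/1005 = 0.35821.
Pooled SE = √[0.2298953·0.00470726] ≈ 0.032896.
z = (p̂₁ − p̂₂)/SE = (0.35143 − 0.37377)/0.032896 = -0.02234/0.032896 = -0.679.

z = -0.679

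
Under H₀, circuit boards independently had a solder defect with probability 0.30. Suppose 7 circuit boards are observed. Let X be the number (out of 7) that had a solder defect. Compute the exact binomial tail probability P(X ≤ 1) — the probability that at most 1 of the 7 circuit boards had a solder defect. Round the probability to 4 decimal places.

X ~ Binomial(n=7, p=0.30).
P(X ≤ 1) = C(7,0)·0.30^0·0.70^7 + C(7,1)·0.30^1·0.70^6.
= 0.082354 + 0.247063 = 0.3294.

P = 0.3294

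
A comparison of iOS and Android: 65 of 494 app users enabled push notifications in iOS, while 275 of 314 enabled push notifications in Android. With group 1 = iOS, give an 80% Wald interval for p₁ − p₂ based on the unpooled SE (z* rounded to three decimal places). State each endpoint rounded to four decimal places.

(-0.7750, -0.7134)

p̂₁ = 0.13158, p̂₂ = 0.87580, so the observed difference is -0.74422.
SE = √(0.000231308 + 0.000346424) = √0.000577732 = 0.024036.
For 80% confidence, z* = 1.282. Margin = 1.282·0.024036 = 0.03081.
CI: -0.74422 ± 0.03081 = (-0.7750, -0.7134).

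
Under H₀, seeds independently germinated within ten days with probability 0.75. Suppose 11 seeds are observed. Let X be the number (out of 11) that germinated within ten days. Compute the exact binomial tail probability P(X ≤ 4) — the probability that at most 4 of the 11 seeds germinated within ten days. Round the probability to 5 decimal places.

P = 0.00756

X ~ Binomial(n=11, p=0.75).
P(X ≤ 4) = Σ_{j=0}^{4} C(11,j)·0.75^j·0.25^{11−j}.
= 0.000000 + 0.000008 + 0.000118 + 0.001062 + 0.006373 = 0.00756.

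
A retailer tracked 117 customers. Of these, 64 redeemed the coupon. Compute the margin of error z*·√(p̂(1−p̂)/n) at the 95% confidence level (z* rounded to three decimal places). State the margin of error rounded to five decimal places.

ME = 0.09020

Sample proportion p̂ = 64/117 = 0.54701.
SE(p̂) = √(0.54701·0.45299/117) = 0.046020.
The 95% critical value is z* = 1.960.
Margin of error = z*·SE = 1.960 × 0.046020 = 0.09020.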